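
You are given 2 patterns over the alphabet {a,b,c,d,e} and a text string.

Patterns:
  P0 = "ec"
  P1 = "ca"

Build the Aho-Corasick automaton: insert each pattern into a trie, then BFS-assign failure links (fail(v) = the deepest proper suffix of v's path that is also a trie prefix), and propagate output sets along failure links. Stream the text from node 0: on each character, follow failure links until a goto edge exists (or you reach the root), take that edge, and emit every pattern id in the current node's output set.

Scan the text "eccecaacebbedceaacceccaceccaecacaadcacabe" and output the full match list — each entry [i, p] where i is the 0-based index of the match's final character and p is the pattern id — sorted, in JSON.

Construct AC machine:
Trie (insert patterns):
  0='ε' goto c→3 e→1
  1='e' goto c→2
  2='ec' goto ·  ←P0
  3='c' goto a→4
  4='ca' goto ·  ←P1

Failure links (BFS by depth):
  fail(1) 'e': from fail(0)=0 chase 'e': 0 ⇒ 0;  out=∅∪out(0)=∅
  fail(3) 'c': from fail(0)=0 chase 'c': 0 ⇒ 0;  out=∅∪out(0)=∅
  fail(2) 'ec': from fail(1)=0 chase 'c': 0 ⇒ 3;  out={0}∪out(3)={0}
  fail(4) 'ca': from fail(3)=0 chase 'a': 0 ⇒ 0;  out={1}∪out(0)={1}

Run:
pos 0 'e': at 1
pos 1 'c': at 2  → match P0@[0:1]
pos 2 'c': at 3 (via fail)
pos 3 'e': at 1 (via fail)
pos 4 'c': at 2  → match P0@[3:4]
pos 5 'a': at 4 (via fail)  → match P1@[4:5]
pos 6 'a': at 0 (via fail)
pos 7 'c': at 3
pos 8 'e': at 1 (via fail)
pos 9 'b': at 0 (via fail)
pos 10 'b': at 0
pos 11 'e': at 1
pos 12 'd': at 0 (via fail)
pos 13 'c': at 3
pos 14 'e': at 1 (via fail)
pos 15 'a': at 0 (via fail)
pos 16 'a': at 0
pos 17 'c': at 3
pos 18 'c': at 3 (via fail)
pos 19 'e': at 1 (via fail)
pos 20 'c': at 2  → match P0@[19:20]
pos 21 'c': at 3 (via fail)
pos 22 'a': at 4  → match P1@[21:22]
pos 23 'c': at 3 (via fail)
pos 24 'e': at 1 (via fail)
pos 25 'c': at 2  → match P0@[24:25]
pos 26 'c': at 3 (via fail)
pos 27 'a': at 4  → match P1@[26:27]
pos 28 'e': at 1 (via fail)
pos 29 'c': at 2  → match P0@[28:29]
pos 30 'a': at 4 (via fail)  → match P1@[29:30]
pos 31 'c': at 3 (via fail)
pos 32 'a': at 4  → match P1@[31:32]
pos 33 'a': at 0 (via fail)
pos 34 'd': at 0
pos 35 'c': at 3
pos 36 'a': at 4  → match P1@[35:36]
pos 37 'c': at 3 (via fail)
pos 38 'a': at 4  → match P1@[37:38]
pos 39 'b': at 0 (via fail)
pos 40 'e': at 1

All matches (sorted): [[1,0],[4,0],[5,1],[20,0],[22,1],[25,0],[27,1],[29,0],[30,1],[32,1],[36,1],[38,1]]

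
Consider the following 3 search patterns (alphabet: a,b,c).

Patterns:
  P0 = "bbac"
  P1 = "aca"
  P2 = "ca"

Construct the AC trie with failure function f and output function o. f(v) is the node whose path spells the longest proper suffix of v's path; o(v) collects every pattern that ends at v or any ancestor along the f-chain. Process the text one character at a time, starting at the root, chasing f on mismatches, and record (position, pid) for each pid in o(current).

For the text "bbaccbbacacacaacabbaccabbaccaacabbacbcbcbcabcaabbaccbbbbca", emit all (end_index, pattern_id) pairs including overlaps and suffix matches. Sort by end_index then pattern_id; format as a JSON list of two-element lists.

Construct AC machine:
Trie (insert patterns):
  n0 'ε': a→5 b→1 c→8
  n1 'b': b→2
  n2 'bb': a→3
  n3 'bba': c→4
  n4 'bbac': ·  ←P0
  n5 'a': c→6
  n6 'ac': a→7
  n7 'aca': ·  ←P1
  n8 'c': a→9
  n9 'ca': ·  ←P2

Failure links (BFS by depth):
  fail(1) 'b': from fail(0)=0 chase 'b': 0 ⇒ 0;  out=∅∪out(0)=∅
  fail(5) 'a': from fail(0)=0 chase 'a': 0 ⇒ 0;  out=∅∪out(0)=∅
  fail(8) 'c': from fail(0)=0 chase 'c': 0 ⇒ 0;  out=∅∪out(0)=∅
  fail(2) 'bb': from fail(1)=0 chase 'b': 0 ⇒ 1;  out=∅∪out(1)=∅
  fail(6) 'ac': from fail(5)=0 chase 'c': 0 ⇒ 8;  out=∅∪out(8)=∅
  fail(9) 'ca': from fail(8)=0 chase 'a': 0 ⇒ 5;  out={2}∪out(5)={2}
  fail(3) 'bba': from fail(2)=1 chase 'a': 1→0 ⇒ 5;  out=∅∪out(5)=∅
  fail(7) 'aca': from fail(6)=8 chase 'a': 8 ⇒ 9;  out={1}∪out(9)={1,2}
  fail(4) 'bbac': from fail(3)=5 chase 'c': 5 ⇒ 6;  out={0}∪out(6)={0}

Scan:
[0] read 'b'  n0⇒n1
[1] read 'b'  n1⇒n2
[2] read 'a'  n2⇒n3
[3] read 'c'  n3⇒n4  → match P0@[0:3]
[4] read 'c'  n4⇒n8 (via fail)
[5] read 'b'  n8⇒n1 (via fail)
[6] read 'b'  n1⇒n2
[7] read 'a'  n2⇒n3
[8] read 'c'  n3⇒n4  → match P0@[5:8]
[9] read 'a'  n4⇒n7 (via fail)  → match P1@[7:9],P2@[8:9]
[10] read 'c'  n7⇒n6 (via fail)
[11] read 'a'  n6⇒n7  → match P1@[9:11],P2@[10:11]
[12] read 'c'  n7⇒n6 (via fail)
[13] read 'a'  n6⇒n7  → match P1@[11:13],P2@[12:13]
[14] read 'a'  n7⇒n5 (via fail)
[15] read 'c'  n5⇒n6
[16] read 'a'  n6⇒n7  → match P1@[14:16],P2@[15:16]
[17] read 'b'  n7⇒n1 (via fail)
[18] read 'b'  n1⇒n2
[19] read 'a'  n2⇒n3
[20] read 'c'  n3⇒n4  → match P0@[17:20]
[21] read 'c'  n4⇒n8 (via fail)
[22] read 'a'  n8⇒n9  → match P2@[21:22]
[23] read 'b'  n9⇒n1 (via fail)
[24] read 'b'  n1⇒n2
[25] read 'a'  n2⇒n3
[26] read 'c'  n3⇒n4  → match P0@[23:26]
[27] read 'c'  n4⇒n8 (via fail)
[28] read 'a'  n8⇒n9  → match P2@[27:28]
[29] read 'a'  n9⇒n5 (via fail)
[30] read 'c'  n5⇒n6
[31] read 'a'  n6⇒n7  → match P1@[29:31],P2@[30:31]
[32] read 'b'  n7⇒n1 (via fail)
[33] read 'b'  n1⇒n2
[34] read 'a'  n2⇒n3
[35] read 'c'  n3⇒n4  → match P0@[32:35]
[36] read 'b'  n4⇒n1 (via fail)
[37] read 'c'  n1⇒n8 (via fail)
[38] read 'b'  n8⇒n1 (via fail)
[39] read 'c'  n1⇒n8 (via fail)
[40] read 'b'  n8⇒n1 (via fail)
[41] read 'c'  n1⇒n8 (via fail)
[42] read 'a'  n8⇒n9  → match P2@[41:42]
[43] read 'b'  n9⇒n1 (via fail)
[44] read 'c'  n1⇒n8 (via fail)
[45] read 'a'  n8⇒n9  → match P2@[44:45]
[46] read 'a'  n9⇒n5 (via fail)
[47] read 'b'  n5⇒n1 (via fail)
[48] read 'b'  n1⇒n2
[49] read 'a'  n2⇒n3
[50] read 'c'  n3⇒n4  → match P0@[47:50]
[51] read 'c'  n4⇒n8 (via fail)
[52] read 'b'  n8⇒n1 (via fail)
[53] read 'b'  n1⇒n2
[54] read 'b'  n2⇒n2 (via fail)
[55] read 'b'  n2⇒n2 (via fail)
[56] read 'c'  n2⇒n8 (via fail)
[57] read 'a'  n8⇒n9  → match P2@[56:57]

All matches (sorted): [[3,0],[8,0],[9,1],[9,2],[11,1],[11,2],[13,1],[13,2],[16,1],[16,2],[20,0],[22,2],[26,0],[28,2],[31,1],[31,2],[35,0],[42,2],[45,2],[50,0],[57,2]]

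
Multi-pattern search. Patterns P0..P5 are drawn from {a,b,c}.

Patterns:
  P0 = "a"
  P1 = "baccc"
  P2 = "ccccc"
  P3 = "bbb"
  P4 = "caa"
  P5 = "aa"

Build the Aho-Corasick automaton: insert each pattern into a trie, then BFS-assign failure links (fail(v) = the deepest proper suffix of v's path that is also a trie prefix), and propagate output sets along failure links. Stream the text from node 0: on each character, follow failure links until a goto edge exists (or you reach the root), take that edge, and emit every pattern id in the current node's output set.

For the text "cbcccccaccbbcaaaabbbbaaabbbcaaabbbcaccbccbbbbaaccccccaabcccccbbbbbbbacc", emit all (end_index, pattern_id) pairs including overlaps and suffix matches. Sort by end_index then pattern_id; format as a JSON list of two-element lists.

Build automaton:
Trie (insert patterns):
  0='ε' goto a→1 b→2 c→7
  1='a' goto a→16  [P0 ends]
  2='b' goto a→3 b→12
  3='ba' goto c→4
  4='bac' goto c→5
  5='bacc' goto c→6
  6='baccc' goto ·  [P1 ends]
  7='c' goto a→14 c→8
  8='cc' goto c→9
  9='ccc' goto c→10
  10='cccc' goto c→11
  11='ccccc' goto ·  [P2 ends]
  12='bb' goto b→13
  13='bbb' goto ·  [P3 ends]
  14='ca' goto a→15
  15='caa' goto ·  [P4 ends]
  16='aa' goto ·  [P5 ends]

Failure links (BFS by depth):
  n1('a'): parent n0 fail=0; on 'a' 0 → fail=0;  out {0}∪∅={0}
  n2('b'): parent n0 fail=0; on 'b' 0 → fail=0;  out ∅∪∅=∅
  n7('c'): parent n0 fail=0; on 'c' 0 → fail=0;  out ∅∪∅=∅
  n3('ba'): parent n2 fail=0; on 'a' 0 → fail=1;  out ∅∪{0}={0}
  n8('cc'): parent n7 fail=0; on 'c' 0 → fail=7;  out ∅∪∅=∅
  n12('bb'): parent n2 fail=0; on 'b' 0 → fail=2;  out ∅∪∅=∅
  n14('ca'): parent n7 fail=0; on 'a' 0 → fail=1;  out ∅∪{0}={0}
  n16('aa'): parent n1 fail=0; on 'a' 0 → fail=1;  out {5}∪{0}={0,5}
  n4('bac'): parent n3 fail=1; on 'c' 1→0 → fail=7;  out ∅∪∅=∅
  n9('ccc'): parent n8 fail=7; on 'c' 7 → fail=8;  out ∅∪∅=∅
  n13('bbb'): parent n12 fail=2; on 'b' 2 → fail=12;  out {3}∪∅={3}
  n15('caa'): parent n14 fail=1; on 'a' 1 → fail=16;  out {4}∪{0,5}={0,4,5}
  n5('bacc'): parent n4 fail=7; on 'c' 7 → fail=8;  out ∅∪∅=∅
  n10('cccc'): parent n9 fail=8; on 'c' 8 → fail=9;  out ∅∪∅=∅
  n6('baccc'): parent n5 fail=8; on 'c' 8 → fail=9;  out {1}∪∅={1}
  n11('ccccc'): parent n10 fail=9; on 'c' 9 → fail=10;  out {2}∪∅={2}

Text stream:
pos 0 'c': at 7
pos 1 'b': at 2 (via fail)
pos 2 'c': at 7 (via fail)
pos 3 'c': at 8
pos 4 'c': at 9
pos 5 'c': at 10
pos 6 'c': at 11  ** P2@[2:6]
pos 7 'a': at 14 (via fail)  ** P0@[7:7]
pos 8 'c': at 7 (via fail)
pos 9 'c': at 8
pos 10 'b': at 2 (via fail)
pos 11 'b': at 12
pos 12 'c': at 7 (via fail)
pos 13 'a': at 14  ** P0@[13:13]
pos 14 'a': at 15  ** P0@[14:14],P4@[12:14],P5@[13:14]
pos 15 'a': at 16 (via fail)  ** P0@[15:15],P5@[14:15]
pos 16 'a': at 16 (via fail)  ** P0@[16:16],P5@[15:16]
pos 17 'b': at 2 (via fail)
pos 18 'b': at 12
pos 19 'b': at 13  ** P3@[17:19]
pos 20 'b': at 13 (via fail)  ** P3@[18:20]
pos 21 'a': at 3 (via fail)  ** P0@[21:21]
pos 22 'a': at 16 (via fail)  ** P0@[22:22],P5@[21:22]
pos 23 'a': at 16 (via fail)  ** P0@[23:23],P5@[22:23]
pos 24 'b': at 2 (via fail)
pos 25 'b': at 12
pos 26 'b': at 13  ** P3@[24:26]
pos 27 'c': at 7 (via fail)
pos 28 'a': at 14  ** P0@[28:28]
pos 29 'a': at 15  ** P0@[29:29],P4@[27:29],P5@[28:29]
pos 30 'a': at 16 (via fail)  ** P0@[30:30],P5@[29:30]
pos 31 'b': at 2 (via fail)
pos 32 'b': at 12
pos 33 'b': at 13  ** P3@[31:33]
pos 34 'c': at 7 (via fail)
pos 35 'a': at 14  ** P0@[35:35]
pos 36 'c': at 7 (via fail)
pos 37 'c': at 8
pos 38 'b': at 2 (via fail)
pos 39 'c': at 7 (via fail)
pos 40 'c': at 8
pos 41 'b': at 2 (via fail)
pos 42 'b': at 12
pos 43 'b': at 13  ** P3@[41:43]
pos 44 'b': at 13 (via fail)  ** P3@[42:44]
pos 45 'a': at 3 (via fail)  ** P0@[45:45]
pos 46 'a': at 16 (via fail)  ** P0@[46:46],P5@[45:46]
pos 47 'c': at 7 (via fail)
pos 48 'c': at 8
pos 49 'c': at 9
pos 50 'c': at 10
pos 51 'c': at 11  ** P2@[47:51]
pos 52 'c': at 11 (via fail)  ** P2@[48:52]
pos 53 'a': at 14 (via fail)  ** P0@[53:53]
pos 54 'a': at 15  ** P0@[54:54],P4@[52:54],P5@[53:54]
pos 55 'b': at 2 (via fail)
pos 56 'c': at 7 (via fail)
pos 57 'c': at 8
pos 58 'c': at 9
pos 59 'c': at 10
pos 60 'c': at 11  ** P2@[56:60]
pos 61 'b': at 2 (via fail)
pos 62 'b': at 12
pos 63 'b': at 13  ** P3@[61:63]
pos 64 'b': at 13 (via fail)  ** P3@[62:64]
pos 65 'b': at 13 (via fail)  ** P3@[63:65]
pos 66 'b': at 13 (via fail)  ** P3@[64:66]
pos 67 'b': at 13 (via fail)  ** P3@[65:67]
pos 68 'a': at 3 (via fail)  ** P0@[68:68]
pos 69 'c': at 4
pos 70 'c': at 5

All matches (sorted): [[6,2],[7,0],[13,0],[14,0],[14,4],[14,5],[15,0],[15,5],[16,0],[16,5],[19,3],[20,3],[21,0],[22,0],[22,5],[23,0],[23,5],[26,3],[28,0],[29,0],[29,4],[29,5],[30,0],[30,5],[33,3],[35,0],[43,3],[44,3],[45,0],[46,0],[46,5],[51,2],[52,2],[53,0],[54,0],[54,4],[54,5],[60,2],[63,3],[64,3],[65,3],[66,3],[67,3],[68,0]]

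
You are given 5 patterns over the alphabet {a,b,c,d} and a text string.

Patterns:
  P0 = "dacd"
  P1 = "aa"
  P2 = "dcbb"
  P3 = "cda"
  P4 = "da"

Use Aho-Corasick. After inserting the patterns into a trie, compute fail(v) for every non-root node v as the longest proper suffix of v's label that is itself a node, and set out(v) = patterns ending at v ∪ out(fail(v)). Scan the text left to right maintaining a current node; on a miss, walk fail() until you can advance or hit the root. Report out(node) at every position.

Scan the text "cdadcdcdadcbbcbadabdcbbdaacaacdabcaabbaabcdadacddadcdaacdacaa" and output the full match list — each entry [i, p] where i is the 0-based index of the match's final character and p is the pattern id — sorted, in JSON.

Build automaton:
Trie (insert patterns):
  n0 'ε': a→5 c→10 d→1
  n1 'd': a→2 c→7
  n2 'da': c→3  ←P4
  n3 'dac': d→4
  n4 'dacd': ·  ←P0
  n5 'a': a→6
  n6 'aa': ·  ←P1
  n7 'dc': b→8
  n8 'dcb': b→9
  n9 'dcbb': ·  ←P2
  n10 'c': d→11
  n11 'cd': a→12
  n12 'cda': ·  ←P3

Failure links (BFS by depth):
  n1('d'): parent n0 fail=0; on 'd' 0 → fail=0;  out ∅∪∅=∅
  n5('a'): parent n0 fail=0; on 'a' 0 → fail=0;  out ∅∪∅=∅
  n10('c'): parent n0 fail=0; on 'c' 0 → fail=0;  out ∅∪∅=∅
  n2('da'): parent n1 fail=0; on 'a' 0 → fail=5;  out {4}∪∅={4}
  n6('aa'): parent n5 fail=0; on 'a' 0 → fail=5;  out {1}∪∅={1}
  n7('dc'): parent n1 fail=0; on 'c' 0 → fail=10;  out ∅∪∅=∅
  n11('cd'): parent n10 fail=0; on 'd' 0 → fail=1;  out ∅∪∅=∅
  n3('dac'): parent n2 fail=5; on 'c' 5→0 → fail=10;  out ∅∪∅=∅
  n8('dcb'): parent n7 fail=10; on 'b' 10→0 → fail=0;  out ∅∪∅=∅
  n12('cda'): parent n11 fail=1; on 'a' 1 → fail=2;  out {3}∪{4}={3,4}
  n4('dacd'): parent n3 fail=10; on 'd' 10 → fail=11;  out {0}∪∅={0}
  n9('dcbb'): parent n8 fail=0; on 'b' 0 → fail=0;  out {2}∪∅={2}

Scan:
[0] read 'c'  n0⇒n10
[1] read 'd'  n10⇒n11
[2] read 'a'  n11⇒n12  ** P3@[0:2],P4@[1:2]
[3] read 'd'  n12⇒n1 (fail-walked)
[4] read 'c'  n1⇒n7
[5] read 'd'  n7⇒n11 (fail-walked)
[6] read 'c'  n11⇒n7 (fail-walked)
[7] read 'd'  n7⇒n11 (fail-walked)
[8] read 'a'  n11⇒n12  ** P3@[6:8],P4@[7:8]
[9] read 'd'  n12⇒n1 (fail-walked)
[10] read 'c'  n1⇒n7
[11] read 'b'  n7⇒n8
[12] read 'b'  n8⇒n9  ** P2@[9:12]
[13] read 'c'  n9⇒n10 (fail-walked)
[14] read 'b'  n10⇒n0 (fail-walked)
[15] read 'a'  n0⇒n5
[16] read 'd'  n5⇒n1 (fail-walked)
[17] read 'a'  n1⇒n2  ** P4@[16:17]
[18] read 'b'  n2⇒n0 (fail-walked)
[19] read 'd'  n0⇒n1
[20] read 'c'  n1⇒n7
[21] read 'b'  n7⇒n8
[22] read 'b'  n8⇒n9  ** P2@[19:22]
[23] read 'd'  n9⇒n1 (fail-walked)
[24] read 'a'  n1⇒n2  ** P4@[23:24]
[25] read 'a'  n2⇒n6 (fail-walked)  ** P1@[24:25]
[26] read 'c'  n6⇒n10 (fail-walked)
[27] read 'a'  n10⇒n5 (fail-walked)
[28] read 'a'  n5⇒n6  ** P1@[27:28]
[29] read 'c'  n6⇒n10 (fail-walked)
[30] read 'd'  n10⇒n11
[31] read 'a'  n11⇒n12  ** P3@[29:31],P4@[30:31]
[32] read 'b'  n12⇒n0 (fail-walked)
[33] read 'c'  n0⇒n10
[34] read 'a'  n10⇒n5 (fail-walked)
[35] read 'a'  n5⇒n6  ** P1@[34:35]
[36] read 'b'  n6⇒n0 (fail-walked)
[37] read 'b'  n0⇒n0
[38] read 'a'  n0⇒n5
[39] read 'a'  n5⇒n6  ** P1@[38:39]
[40] read 'b'  n6⇒n0 (fail-walked)
[41] read 'c'  n0⇒n10
[42] read 'd'  n10⇒n11
[43] read 'a'  n11⇒n12  ** P3@[41:43],P4@[42:43]
[44] read 'd'  n12⇒n1 (fail-walked)
[45] read 'a'  n1⇒n2  ** P4@[44:45]
[46] read 'c'  n2⇒n3
[47] read 'd'  n3⇒n4  ** P0@[44:47]
[48] read 'd'  n4⇒n1 (fail-walked)
[49] read 'a'  n1⇒n2  ** P4@[48:49]
[50] read 'd'  n2⇒n1 (fail-walked)
[51] read 'c'  n1⇒n7
[52] read 'd'  n7⇒n11 (fail-walked)
[53] read 'a'  n11⇒n12  ** P3@[51:53],P4@[52:53]
[54] read 'a'  n12⇒n6 (fail-walked)  ** P1@[53:54]
[55] read 'c'  n6⇒n10 (fail-walked)
[56] read 'd'  n10⇒n11
[57] read 'a'  n11⇒n12  ** P3@[55:57],P4@[56:57]
[58] read 'c'  n12⇒n3 (fail-walked)
[59] read 'a'  n3⇒n5 (fail-walked)
[60] read 'a'  n5⇒n6  ** P1@[59:60]

Result: [[2,3],[2,4],[8,3],[8,4],[12,2],[17,4],[22,2],[24,4],[25,1],[28,1],[31,3],[31,4],[35,1],[39,1],[43,3],[43,4],[45,4],[47,0],[49,4],[53,3],[53,4],[54,1],[57,3],[57,4],[60,1]]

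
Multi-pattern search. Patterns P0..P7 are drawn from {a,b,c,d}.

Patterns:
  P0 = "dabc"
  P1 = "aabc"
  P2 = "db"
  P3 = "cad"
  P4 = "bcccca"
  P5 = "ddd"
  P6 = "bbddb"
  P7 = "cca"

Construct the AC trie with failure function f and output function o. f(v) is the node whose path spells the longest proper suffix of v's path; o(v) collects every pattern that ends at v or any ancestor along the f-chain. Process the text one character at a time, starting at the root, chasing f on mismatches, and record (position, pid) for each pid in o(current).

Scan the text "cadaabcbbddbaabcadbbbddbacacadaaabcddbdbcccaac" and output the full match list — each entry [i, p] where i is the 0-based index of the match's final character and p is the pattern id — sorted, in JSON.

Build:
Trie (insert patterns):
  0='ε' goto a→5 b→13 c→10 d→1
  1='d' goto a→2 b→9 d→19
  2='da' goto b→3
  3='dab' goto c→4
  4='dabc' goto ·  [P0 ends]
  5='a' goto a→6
  6='aa' goto b→7
  7='aab' goto c→8
  8='aabc' goto ·  [P1 ends]
  9='db' goto ·  [P2 ends]
  10='c' goto a→11 c→25
  11='ca' goto d→12
  12='cad' goto ·  [P3 ends]
  13='b' goto b→21 c→14
  14='bc' goto c→15
  15='bcc' goto c→16
  16='bccc' goto c→17
  17='bcccc' goto a→18
  18='bcccca' goto ·  [P4 ends]
  19='dd' goto d→20
  20='ddd' goto ·  [P5 ends]
  21='bb' goto d→22
  22='bbd' goto d→23
  23='bbdd' goto b→24
  24='bbddb' goto ·  [P6 ends]
  25='cc' goto a→26
  26='cca' goto ·  [P7 ends]

BFS fail/out derivation:
  fail(1) 'd': from fail(0)=0 chase 'd': 0 ⇒ 0;  out=∅∪out(0)=∅
  fail(5) 'a': from fail(0)=0 chase 'a': 0 ⇒ 0;  out=∅∪out(0)=∅
  fail(10) 'c': from fail(0)=0 chase 'c': 0 ⇒ 0;  out=∅∪out(0)=∅
  fail(13) 'b': from fail(0)=0 chase 'b': 0 ⇒ 0;  out=∅∪out(0)=∅
  fail(2) 'da': from fail(1)=0 chase 'a': 0 ⇒ 5;  out=∅∪out(5)=∅
  fail(6) 'aa': from fail(5)=0 chase 'a': 0 ⇒ 5;  out=∅∪out(5)=∅
  fail(9) 'db': from fail(1)=0 chase 'b': 0 ⇒ 13;  out={2}∪out(13)={2}
  fail(11) 'ca': from fail(10)=0 chase 'a': 0 ⇒ 5;  out=∅∪out(5)=∅
  fail(14) 'bc': from fail(13)=0 chase 'c': 0 ⇒ 10;  out=∅∪out(10)=∅
  fail(19) 'dd': from fail(1)=0 chase 'd': 0 ⇒ 1;  out=∅∪out(1)=∅
  fail(21) 'bb': from fail(13)=0 chase 'b': 0 ⇒ 13;  out=∅∪out(13)=∅
  fail(25) 'cc': from fail(10)=0 chase 'c': 0 ⇒ 10;  out=∅∪out(10)=∅
  fail(3) 'dab': from fail(2)=5 chase 'b': 5→0 ⇒ 13;  out=∅∪out(13)=∅
  fail(7) 'aab': from fail(6)=5 chase 'b': 5→0 ⇒ 13;  out=∅∪out(13)=∅
  fail(12) 'cad': from fail(11)=5 chase 'd': 5→0 ⇒ 1;  out={3}∪out(1)={3}
  fail(15) 'bcc': from fail(14)=10 chase 'c': 10 ⇒ 25;  out=∅∪out(25)=∅
  fail(20) 'ddd': from fail(19)=1 chase 'd': 1 ⇒ 19;  out={5}∪out(19)={5}
  fail(22) 'bbd': from fail(21)=13 chase 'd': 13→0 ⇒ 1;  out=∅∪out(1)=∅
  fail(26) 'cca': from fail(25)=10 chase 'a': 10 ⇒ 11;  out={7}∪out(11)={7}
  fail(4) 'dabc': from fail(3)=13 chase 'c': 13 ⇒ 14;  out={0}∪out(14)={0}
  fail(8) 'aabc': from fail(7)=13 chase 'c': 13 ⇒ 14;  out={1}∪out(14)={1}
  fail(16) 'bccc': from fail(15)=25 chase 'c': 25→10 ⇒ 25;  out=∅∪out(25)=∅
  fail(23) 'bbdd': from fail(22)=1 chase 'd': 1 ⇒ 19;  out=∅∪out(19)=∅
  fail(17) 'bcccc': from fail(16)=25 chase 'c': 25→10 ⇒ 25;  out=∅∪out(25)=∅
  fail(24) 'bbddb': from fail(23)=19 chase 'b': 19→1 ⇒ 9;  out={6}∪out(9)={2,6}
  fail(18) 'bcccca': from fail(17)=25 chase 'a': 25 ⇒ 26;  out={4}∪out(26)={4,7}

Text stream:
i=0 'c': node 0→10
i=1 'a': node 10→11
i=2 'd': node 11→12  ** P3@[0:2]
i=3 'a': node 12→2 (fail-walked)
i=4 'a': node 2→6 (fail-walked)
i=5 'b': node 6→7
i=6 'c': node 7→8  ** P1@[3:6]
i=7 'b': node 8→13 (fail-walked)
i=8 'b': node 13→21
i=9 'd': node 21→22
i=10 'd': node 22→23
i=11 'b': node 23→24  ** P2@[10:11],P6@[7:11]
i=12 'a': node 24→5 (fail-walked)
i=13 'a': node 5→6
i=14 'b': node 6→7
i=15 'c': node 7→8  ** P1@[12:15]
i=16 'a': node 8→11 (fail-walked)
i=17 'd': node 11→12  ** P3@[15:17]
i=18 'b': node 12→9 (fail-walked)  ** P2@[17:18]
i=19 'b': node 9→21 (fail-walked)
i=20 'b': node 21→21 (fail-walked)
i=21 'd': node 21→22
i=22 'd': node 22→23
i=23 'b': node 23→24  ** P2@[22:23],P6@[19:23]
i=24 'a': node 24→5 (fail-walked)
i=25 'c': node 5→10 (fail-walked)
i=26 'a': node 10→11
i=27 'c': node 11→10 (fail-walked)
i=28 'a': node 10→11
i=29 'd': node 11→12  ** P3@[27:29]
i=30 'a': node 12→2 (fail-walked)
i=31 'a': node 2→6 (fail-walked)
i=32 'a': node 6→6 (fail-walked)
i=33 'b': node 6→7
i=34 'c': node 7→8  ** P1@[31:34]
i=35 'd': node 8→1 (fail-walked)
i=36 'd': node 1→19
i=37 'b': node 19→9 (fail-walked)  ** P2@[36:37]
i=38 'd': node 9→1 (fail-walked)
i=39 'b': node 1→9  ** P2@[38:39]
i=40 'c': node 9→14 (fail-walked)
i=41 'c': node 14→15
i=42 'c': node 15→16
i=43 'a': node 16→26 (fail-walked)  ** P7@[41:43]
i=44 'a': node 26→6 (fail-walked)
i=45 'c': node 6→10 (fail-walked)

Matches: [[2,3],[6,1],[11,2],[11,6],[15,1],[17,3],[18,2],[23,2],[23,6],[29,3],[34,1],[37,2],[39,2],[43,7]]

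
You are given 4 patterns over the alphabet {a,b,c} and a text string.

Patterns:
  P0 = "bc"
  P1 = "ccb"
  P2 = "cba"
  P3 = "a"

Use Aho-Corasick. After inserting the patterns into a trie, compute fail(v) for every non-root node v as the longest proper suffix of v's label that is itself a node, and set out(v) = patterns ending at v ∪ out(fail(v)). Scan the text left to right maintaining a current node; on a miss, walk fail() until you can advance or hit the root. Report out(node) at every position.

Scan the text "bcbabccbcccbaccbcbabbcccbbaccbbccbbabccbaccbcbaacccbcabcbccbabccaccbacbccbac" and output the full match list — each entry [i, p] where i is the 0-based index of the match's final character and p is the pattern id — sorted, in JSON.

Build automaton:
Trie (insert patterns):
  0='ε' goto a→8 b→1 c→3
  1='b' goto c→2
  2='bc' goto ·  [P0 ends]
  3='c' goto b→6 c→4
  4='cc' goto b→5
  5='ccb' goto ·  [P1 ends]
  6='cb' goto a→7
  7='cba' goto ·  [P2 ends]
  8='a' goto ·  [P3 ends]

Failure links (BFS by depth):
  n1('b'): parent n0 fail=0; on 'b' 0 → fail=0;  out ∅∪∅=∅
  n3('c'): parent n0 fail=0; on 'c' 0 → fail=0;  out ∅∪∅=∅
  n8('a'): parent n0 fail=0; on 'a' 0 → fail=0;  out {3}∪∅={3}
  n2('bc'): parent n1 fail=0; on 'c' 0 → fail=3;  out {0}∪∅={0}
  n4('cc'): parent n3 fail=0; on 'c' 0 → fail=3;  out ∅∪∅=∅
  n6('cb'): parent n3 fail=0; on 'b' 0 → fail=1;  out ∅∪∅=∅
  n5('ccb'): parent n4 fail=3; on 'b' 3 → fail=6;  out {1}∪∅={1}
  n7('cba'): parent n6 fail=1; on 'a' 1→0 → fail=8;  out {2}∪{3}={2,3}

Run:
pos 0 'b': at 1
pos 1 'c': at 2  → match P0@[0:1]
pos 2 'b': at 6 (via fail)
pos 3 'a': at 7  → match P2@[1:3],P3@[3:3]
pos 4 'b': at 1 (via fail)
pos 5 'c': at 2  → match P0@[4:5]
pos 6 'c': at 4 (via fail)
pos 7 'b': at 5  → match P1@[5:7]
pos 8 'c': at 2 (via fail)  → match P0@[7:8]
pos 9 'c': at 4 (via fail)
pos 10 'c': at 4 (via fail)
pos 11 'b': at 5  → match P1@[9:11]
pos 12 'a': at 7 (via fail)  → match P2@[10:12],P3@[12:12]
pos 13 'c': at 3 (via fail)
pos 14 'c': at 4
pos 15 'b': at 5  → match P1@[13:15]
pos 16 'c': at 2 (via fail)  → match P0@[15:16]
pos 17 'b': at 6 (via fail)
pos 18 'a': at 7  → match P2@[16:18],P3@[18:18]
pos 19 'b': at 1 (via fail)
pos 20 'b': at 1 (via fail)
pos 21 'c': at 2  → match P0@[20:21]
pos 22 'c': at 4 (via fail)
pos 23 'c': at 4 (via fail)
pos 24 'b': at 5  → match P1@[22:24]
pos 25 'b': at 1 (via fail)
pos 26 'a': at 8 (via fail)  → match P3@[26:26]
pos 27 'c': at 3 (via fail)
pos 28 'c': at 4
pos 29 'b': at 5  → match P1@[27:29]
pos 30 'b': at 1 (via fail)
pos 31 'c': at 2  → match P0@[30:31]
pos 32 'c': at 4 (via fail)
pos 33 'b': at 5  → match P1@[31:33]
pos 34 'b': at 1 (via fail)
pos 35 'a': at 8 (via fail)  → match P3@[35:35]
pos 36 'b': at 1 (via fail)
pos 37 'c': at 2  → match P0@[36:37]
pos 38 'c': at 4 (via fail)
pos 39 'b': at 5  → match P1@[37:39]
pos 40 'a': at 7 (via fail)  → match P2@[38:40],P3@[40:40]
pos 41 'c': at 3 (via fail)
pos 42 'c': at 4
pos 43 'b': at 5  → match P1@[41:43]
pos 44 'c': at 2 (via fail)  → match P0@[43:44]
pos 45 'b': at 6 (via fail)
pos 46 'a': at 7  → match P2@[44:46],P3@[46:46]
pos 47 'a': at 8 (via fail)  → match P3@[47:47]
pos 48 'c': at 3 (via fail)
pos 49 'c': at 4
pos 50 'c': at 4 (via fail)
pos 51 'b': at 5  → match P1@[49:51]
pos 52 'c': at 2 (via fail)  → match P0@[51:52]
pos 53 'a': at 8 (via fail)  → match P3@[53:53]
pos 54 'b': at 1 (via fail)
pos 55 'c': at 2  → match P0@[54:55]
pos 56 'b': at 6 (via fail)
pos 57 'c': at 2 (via fail)  → match P0@[56:57]
pos 58 'c': at 4 (via fail)
pos 59 'b': at 5  → match P1@[57:59]
pos 60 'a': at 7 (via fail)  → match P2@[58:60],P3@[60:60]
pos 61 'b': at 1 (via fail)
pos 62 'c': at 2  → match P0@[61:62]
pos 63 'c': at 4 (via fail)
pos 64 'a': at 8 (via fail)  → match P3@[64:64]
pos 65 'c': at 3 (via fail)
pos 66 'c': at 4
pos 67 'b': at 5  → match P1@[65:67]
pos 68 'a': at 7 (via fail)  → match P2@[66:68],P3@[68:68]
pos 69 'c': at 3 (via fail)
pos 70 'b': at 6
pos 71 'c': at 2 (via fail)  → match P0@[70:71]
pos 72 'c': at 4 (via fail)
pos 73 'b': at 5  → match P1@[71:73]
pos 74 'a': at 7 (via fail)  → match P2@[72:74],P3@[74:74]
pos 75 'c': at 3 (via fail)

Matches: [[1,0],[3,2],[3,3],[5,0],[7,1],[8,0],[11,1],[12,2],[12,3],[15,1],[16,0],[18,2],[18,3],[21,0],[24,1],[26,3],[29,1],[31,0],[33,1],[35,3],[37,0],[39,1],[40,2],[40,3],[43,1],[44,0],[46,2],[46,3],[47,3],[51,1],[52,0],[53,3],[55,0],[57,0],[59,1],[60,2],[60,3],[62,0],[64,3],[67,1],[68,2],[68,3],[71,0],[73,1],[74,2],[74,3]]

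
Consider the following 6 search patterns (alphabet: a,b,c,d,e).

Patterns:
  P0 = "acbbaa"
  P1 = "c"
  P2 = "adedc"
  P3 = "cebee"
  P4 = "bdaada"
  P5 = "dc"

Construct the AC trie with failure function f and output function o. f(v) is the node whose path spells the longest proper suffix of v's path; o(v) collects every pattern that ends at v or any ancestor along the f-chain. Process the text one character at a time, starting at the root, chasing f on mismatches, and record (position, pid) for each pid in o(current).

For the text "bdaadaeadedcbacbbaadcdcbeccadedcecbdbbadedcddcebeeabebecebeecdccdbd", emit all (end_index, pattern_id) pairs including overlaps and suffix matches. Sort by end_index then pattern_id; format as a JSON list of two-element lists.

Build automaton:
Trie nodes:
  0='ε' goto a→1 b→16 c→7 d→22
  1='a' goto c→2 d→8
  2='ac' goto b→3
  3='acb' goto b→4
  4='acbb' goto a→5
  5='acbba' goto a→6
  6='acbbaa' goto ·  ←P0
  7='c' goto e→12  ←P1
  8='ad' goto e→9
  9='ade' goto d→10
  10='aded' goto c→11
  11='adedc' goto ·  ←P2
  12='ce' goto b→13
  13='ceb' goto e→14
  14='cebe' goto e→15
  15='cebee' goto ·  ←P3
  16='b' goto d→17
  17='bd' goto a→18
  18='bda' goto a→19
  19='bdaa' goto d→20
  20='bdaad' goto a→21
  21='bdaada' goto ·  ←P4
  22='d' goto c→23
  23='dc' goto ·  ←P5

BFS fail/out derivation:
  fail(1) 'a': from fail(0)=0 chase 'a': 0 ⇒ 0;  out=∅∪out(0)=∅
  fail(7) 'c': from fail(0)=0 chase 'c': 0 ⇒ 0;  out={1}∪out(0)={1}
  fail(16) 'b': from fail(0)=0 chase 'b': 0 ⇒ 0;  out=∅∪out(0)=∅
  fail(22) 'd': from fail(0)=0 chase 'd': 0 ⇒ 0;  out=∅∪out(0)=∅
  fail(2) 'ac': from fail(1)=0 chase 'c': 0 ⇒ 7;  out=∅∪out(7)={1}
  fail(8) 'ad': from fail(1)=0 chase 'd': 0 ⇒ 22;  out=∅∪out(22)=∅
  fail(12) 'ce': from fail(7)=0 chase 'e': 0 ⇒ 0;  out=∅∪out(0)=∅
  fail(17) 'bd': from fail(16)=0 chase 'd': 0 ⇒ 22;  out=∅∪out(22)=∅
  fail(23) 'dc': from fail(22)=0 chase 'c': 0 ⇒ 7;  out={5}∪out(7)={1,5}
  fail(3) 'acb': from fail(2)=7 chase 'b': 7→0 ⇒ 16;  out=∅∪out(16)=∅
  fail(9) 'ade': from fail(8)=22 chase 'e': 22→0 ⇒ 0;  out=∅∪out(0)=∅
  fail(13) 'ceb': from fail(12)=0 chase 'b': 0 ⇒ 16;  out=∅∪out(16)=∅
  fail(18) 'bda': from fail(17)=22 chase 'a': 22→0 ⇒ 1;  out=∅∪out(1)=∅
  fail(4) 'acbb': from fail(3)=16 chase 'b': 16→0 ⇒ 16;  out=∅∪out(16)=∅
  fail(10) 'aded': from fail(9)=0 chase 'd': 0 ⇒ 22;  out=∅∪out(22)=∅
  fail(14) 'cebe': from fail(13)=16 chase 'e': 16→0 ⇒ 0;  out=∅∪out(0)=∅
  fail(19) 'bdaa': from fail(18)=1 chase 'a': 1→0 ⇒ 1;  out=∅∪out(1)=∅
  fail(5) 'acbba': from fail(4)=16 chase 'a': 16→0 ⇒ 1;  out=∅∪out(1)=∅
  fail(11) 'adedc': from fail(10)=22 chase 'c': 22 ⇒ 23;  out={2}∪out(23)={1,2,5}
  fail(15) 'cebee': from fail(14)=0 chase 'e': 0 ⇒ 0;  out={3}∪out(0)={3}
  fail(20) 'bdaad': from fail(19)=1 chase 'd': 1 ⇒ 8;  out=∅∪out(8)=∅
  fail(6) 'acbbaa': from fail(5)=1 chase 'a': 1→0 ⇒ 1;  out={0}∪out(1)={0}
  fail(21) 'bdaada': from fail(20)=8 chase 'a': 8→22→0 ⇒ 1;  out={4}∪out(1)={4}

Scan:
[0] read 'b'  n0⇒n16
[1] read 'd'  n16⇒n17
[2] read 'a'  n17⇒n18
[3] read 'a'  n18⇒n19
[4] read 'd'  n19⇒n20
[5] read 'a'  n20⇒n21  ** P4@[0:5]
[6] read 'e'  n21⇒n0 (fail-walked)
[7] read 'a'  n0⇒n1
[8] read 'd'  n1⇒n8
[9] read 'e'  n8⇒n9
[10] read 'd'  n9⇒n10
[11] read 'c'  n10⇒n11  ** P1@[11:11],P2@[7:11],P5@[10:11]
[12] read 'b'  n11⇒n16 (fail-walked)
[13] read 'a'  n16⇒n1 (fail-walked)
[14] read 'c'  n1⇒n2  ** P1@[14:14]
[15] read 'b'  n2⇒n3
[16] read 'b'  n3⇒n4
[17] read 'a'  n4⇒n5
[18] read 'a'  n5⇒n6  ** P0@[13:18]
[19] read 'd'  n6⇒n8 (fail-walked)
[20] read 'c'  n8⇒n23 (fail-walked)  ** P1@[20:20],P5@[19:20]
[21] read 'd'  n23⇒n22 (fail-walked)
[22] read 'c'  n22⇒n23  ** P1@[22:22],P5@[21:22]
[23] read 'b'  n23⇒n16 (fail-walked)
[24] read 'e'  n16⇒n0 (fail-walked)
[25] read 'c'  n0⇒n7  ** P1@[25:25]
[26] read 'c'  n7⇒n7 (fail-walked)  ** P1@[26:26]
[27] read 'a'  n7⇒n1 (fail-walked)
[28] read 'd'  n1⇒n8
[29] read 'e'  n8⇒n9
[30] read 'd'  n9⇒n10
[31] read 'c'  n10⇒n11  ** P1@[31:31],P2@[27:31],P5@[30:31]
[32] read 'e'  n11⇒n12 (fail-walked)
[33] read 'c'  n12⇒n7 (fail-walked)  ** P1@[33:33]
[34] read 'b'  n7⇒n16 (fail-walked)
[35] read 'd'  n16⇒n17
[36] read 'b'  n17⇒n16 (fail-walked)
[37] read 'b'  n16⇒n16 (fail-walked)
[38] read 'a'  n16⇒n1 (fail-walked)
[39] read 'd'  n1⇒n8
[40] read 'e'  n8⇒n9
[41] read 'd'  n9⇒n10
[42] read 'c'  n10⇒n11  ** P1@[42:42],P2@[38:42],P5@[41:42]
[43] read 'd'  n11⇒n22 (fail-walked)
[44] read 'd'  n22⇒n22 (fail-walked)
[45] read 'c'  n22⇒n23  ** P1@[45:45],P5@[44:45]
[46] read 'e'  n23⇒n12 (fail-walked)
[47] read 'b'  n12⇒n13
[48] read 'e'  n13⇒n14
[49] read 'e'  n14⇒n15  ** P3@[45:49]
[50] read 'a'  n15⇒n1 (fail-walked)
[51] read 'b'  n1⇒n16 (fail-walked)
[52] read 'e'  n16⇒n0 (fail-walked)
[53] read 'b'  n0⇒n16
[54] read 'e'  n16⇒n0 (fail-walked)
[55] read 'c'  n0⇒n7  ** P1@[55:55]
[56] read 'e'  n7⇒n12
[57] read 'b'  n12⇒n13
[58] read 'e'  n13⇒n14
[59] read 'e'  n14⇒n15  ** P3@[55:59]
[60] read 'c'  n15⇒n7 (fail-walked)  ** P1@[60:60]
[61] read 'd'  n7⇒n22 (fail-walked)
[62] read 'c'  n22⇒n23  ** P1@[62:62],P5@[61:62]
[63] read 'c'  n23⇒n7 (fail-walked)  ** P1@[63:63]
[64] read 'd'  n7⇒n22 (fail-walked)
[65] read 'b'  n22⇒n16 (fail-walked)
[66] read 'd'  n16⇒n17

Result: [[5,4],[11,1],[11,2],[11,5],[14,1],[18,0],[20,1],[20,5],[22,1],[22,5],[25,1],[26,1],[31,1],[31,2],[31,5],[33,1],[42,1],[42,2],[42,5],[45,1],[45,5],[49,3],[55,1],[59,3],[60,1],[62,1],[62,5],[63,1]]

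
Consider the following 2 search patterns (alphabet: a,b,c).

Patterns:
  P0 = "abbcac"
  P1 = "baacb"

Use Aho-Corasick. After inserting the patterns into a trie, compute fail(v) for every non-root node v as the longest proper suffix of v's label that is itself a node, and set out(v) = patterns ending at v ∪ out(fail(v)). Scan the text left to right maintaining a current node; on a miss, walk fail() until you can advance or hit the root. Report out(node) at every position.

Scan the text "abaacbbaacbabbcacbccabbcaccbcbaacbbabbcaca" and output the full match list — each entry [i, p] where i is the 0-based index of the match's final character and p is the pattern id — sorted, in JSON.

Construct AC machine:
Trie nodes:
  n0 'ε': a→1 b→7
  n1 'a': b→2
  n2 'ab': b→3
  n3 'abb': c→4
  n4 'abbc': a→5
  n5 'abbca': c→6
  n6 'abbcac': ·  ←P0
  n7 'b': a→8
  n8 'ba': a→9
  n9 'baa': c→10
  n10 'baac': b→11
  n11 'baacb': ·  ←P1

BFS fail/out derivation:
  n1('a'): parent n0 fail=0; on 'a' 0 → fail=0;  out ∅∪∅=∅
  n7('b'): parent n0 fail=0; on 'b' 0 → fail=0;  out ∅∪∅=∅
  n2('ab'): parent n1 fail=0; on 'b' 0 → fail=7;  out ∅∪∅=∅
  n8('ba'): parent n7 fail=0; on 'a' 0 → fail=1;  out ∅∪∅=∅
  n3('abb'): parent n2 fail=7; on 'b' 7→0 → fail=7;  out ∅∪∅=∅
  n9('baa'): parent n8 fail=1; on 'a' 1→0 → fail=1;  out ∅∪∅=∅
  n4('abbc'): parent n3 fail=7; on 'c' 7→0 → fail=0;  out ∅∪∅=∅
  n10('baac'): parent n9 fail=1; on 'c' 1→0 → fail=0;  out ∅∪∅=∅
  n5('abbca'): parent n4 fail=0; on 'a' 0 → fail=1;  out ∅∪∅=∅
  n11('baacb'): parent n10 fail=0; on 'b' 0 → fail=7;  out {1}∪∅={1}
  n6('abbcac'): parent n5 fail=1; on 'c' 1→0 → fail=0;  out {0}∪∅={0}

Run:
i=0 'a': node 0→1
i=1 'b': node 1→2
i=2 'a': node 2→8 ·f
i=3 'a': node 8→9
i=4 'c': node 9→10
i=5 'b': node 10→11  → match P1@[1:5]
i=6 'b': node 11→7 ·f
i=7 'a': node 7→8
i=8 'a': node 8→9
i=9 'c': node 9→10
i=10 'b': node 10→11  → match P1@[6:10]
i=11 'a': node 11→8 ·f
i=12 'b': node 8→2 ·f
i=13 'b': node 2→3
i=14 'c': node 3→4
i=15 'a': node 4→5
i=16 'c': node 5→6  → match P0@[11:16]
i=17 'b': node 6→7 ·f
i=18 'c': node 7→0 ·f
i=19 'c': node 0→0
i=20 'a': node 0→1
i=21 'b': node 1→2
i=22 'b': node 2→3
i=23 'c': node 3→4
i=24 'a': node 4→5
i=25 'c': node 5→6  → match P0@[20:25]
i=26 'c': node 6→0 ·f
i=27 'b': node 0→7
i=28 'c': node 7→0 ·f
i=29 'b': node 0→7
i=30 'a': node 7→8
i=31 'a': node 8→9
i=32 'c': node 9→10
i=33 'b': node 10→11  → match P1@[29:33]
i=34 'b': node 11→7 ·f
i=35 'a': node 7→8
i=36 'b': node 8→2 ·f
i=37 'b': node 2→3
i=38 'c': node 3→4
i=39 'a': node 4→5
i=40 'c': node 5→6  → match P0@[35:40]
i=41 'a': node 6→1 ·f

Result: [[5,1],[10,1],[16,0],[25,0],[33,1],[40,0]]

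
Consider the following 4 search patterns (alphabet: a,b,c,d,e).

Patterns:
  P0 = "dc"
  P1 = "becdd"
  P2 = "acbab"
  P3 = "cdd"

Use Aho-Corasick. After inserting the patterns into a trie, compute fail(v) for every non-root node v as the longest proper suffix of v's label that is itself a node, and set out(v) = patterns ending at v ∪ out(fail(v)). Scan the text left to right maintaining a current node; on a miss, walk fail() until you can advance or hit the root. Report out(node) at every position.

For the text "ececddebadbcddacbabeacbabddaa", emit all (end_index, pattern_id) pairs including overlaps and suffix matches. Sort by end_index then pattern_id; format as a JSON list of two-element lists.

Construct AC machine:
Trie (insert patterns):
  n0 'ε': a→8 b→3 c→13 d→1
  n1 'd': c→2
  n2 'dc': ·  ←P0
  n3 'b': e→4
  n4 'be': c→5
  n5 'bec': d→6
  n6 'becd': d→7
  n7 'becdd': ·  ←P1
  n8 'a': c→9
  n9 'ac': b→10
  n10 'acb': a→11
  n11 'acba': b→12
  n12 'acbab': ·  ←P2
  n13 'c': d→14
  n14 'cd': d→15
  n15 'cdd': ·  ←P3

BFS fail/out derivation:
  n1('d'): parent n0 fail=0; on 'd' 0 → fail=0;  out ∅∪∅=∅
  n3('b'): parent n0 fail=0; on 'b' 0 → fail=0;  out ∅∪∅=∅
  n8('a'): parent n0 fail=0; on 'a' 0 → fail=0;  out ∅∪∅=∅
  n13('c'): parent n0 fail=0; on 'c' 0 → fail=0;  out ∅∪∅=∅
  n2('dc'): parent n1 fail=0; on 'c' 0 → fail=13;  out {0}∪∅={0}
  n4('be'): parent n3 fail=0; on 'e' 0 → fail=0;  out ∅∪∅=∅
  n9('ac'): parent n8 fail=0; on 'c' 0 → fail=13;  out ∅∪∅=∅
  n14('cd'): parent n13 fail=0; on 'd' 0 → fail=1;  out ∅∪∅=∅
  n5('bec'): parent n4 fail=0; on 'c' 0 → fail=13;  out ∅∪∅=∅
  n10('acb'): parent n9 fail=13; on 'b' 13→0 → fail=3;  out ∅∪∅=∅
  n15('cdd'): parent n14 fail=1; on 'd' 1→0 → fail=1;  out {3}∪∅={3}
  n6('becd'): parent n5 fail=13; on 'd' 13 → fail=14;  out ∅∪∅=∅
  n11('acba'): parent n10 fail=3; on 'a' 3→0 → fail=8;  out ∅∪∅=∅
  n7('becdd'): parent n6 fail=14; on 'd' 14 → fail=15;  out {1}∪{3}={1,3}
  n12('acbab'): parent n11 fail=8; on 'b' 8→0 → fail=3;  out {2}∪∅={2}

Run:
i=0 'e': node 0→0
i=1 'c': node 0→13
i=2 'e': node 13→0 (via fail)
i=3 'c': node 0→13
i=4 'd': node 13→14
i=5 'd': node 14→15  emit P3@[3:5]
i=6 'e': node 15→0 (via fail)
i=7 'b': node 0→3
i=8 'a': node 3→8 (via fail)
i=9 'd': node 8→1 (via fail)
i=10 'b': node 1→3 (via fail)
i=11 'c': node 3→13 (via fail)
i=12 'd': node 13→14
i=13 'd': node 14→15  emit P3@[11:13]
i=14 'a': node 15→8 (via fail)
i=15 'c': node 8→9
i=16 'b': node 9→10
i=17 'a': node 10→11
i=18 'b': node 11→12  emit P2@[14:18]
i=19 'e': node 12→4 (via fail)
i=20 'a': node 4→8 (via fail)
i=21 'c': node 8→9
i=22 'b': node 9→10
i=23 'a': node 10→11
i=24 'b': node 11→12  emit P2@[20:24]
i=25 'd': node 12→1 (via fail)
i=26 'd': node 1→1 (via fail)
i=27 'a': node 1→8 (via fail)
i=28 'a': node 8→8 (via fail)

Result: [[5,3],[13,3],[18,2],[24,2]]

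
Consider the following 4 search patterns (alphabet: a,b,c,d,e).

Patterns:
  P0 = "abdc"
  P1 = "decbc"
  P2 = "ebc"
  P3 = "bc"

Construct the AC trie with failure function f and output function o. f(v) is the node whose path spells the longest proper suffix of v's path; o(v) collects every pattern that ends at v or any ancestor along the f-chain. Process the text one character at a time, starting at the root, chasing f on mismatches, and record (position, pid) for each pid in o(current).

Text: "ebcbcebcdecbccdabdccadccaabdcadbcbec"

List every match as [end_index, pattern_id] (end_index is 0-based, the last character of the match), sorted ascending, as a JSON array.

Construct AC machine:
Trie (insert patterns):
  n0 'ε': a→1 b→13 d→5 e→10
  n1 'a': b→2
  n2 'ab': d→3
  n3 'abd': c→4
  n4 'abdc': ·  ←P0
  n5 'd': e→6
  n6 'de': c→7
  n7 'dec': b→8
  n8 'decb': c→9
  n9 'decbc': ·  ←P1
  n10 'e': b→11
  n11 'eb': c→12
  n12 'ebc': ·  ←P2
  n13 'b': c→14
  n14 'bc': ·  ←P3

Failure links (BFS by depth):
  n1('a'): parent n0 fail=0; on 'a' 0 → fail=0;  out ∅∪∅=∅
  n5('d'): parent n0 fail=0; on 'd' 0 → fail=0;  out ∅∪∅=∅
  n10('e'): parent n0 fail=0; on 'e' 0 → fail=0;  out ∅∪∅=∅
  n13('b'): parent n0 fail=0; on 'b' 0 → fail=0;  out ∅∪∅=∅
  n2('ab'): parent n1 fail=0; on 'b' 0 → fail=13;  out ∅∪∅=∅
  n6('de'): parent n5 fail=0; on 'e' 0 → fail=10;  out ∅∪∅=∅
  n11('eb'): parent n10 fail=0; on 'b' 0 → fail=13;  out ∅∪∅=∅
  n14('bc'): parent n13 fail=0; on 'c' 0 → fail=0;  out {3}∪∅={3}
  n3('abd'): parent n2 fail=13; on 'd' 13→0 → fail=5;  out ∅∪∅=∅
  n7('dec'): parent n6 fail=10; on 'c' 10→0 → fail=0;  out ∅∪∅=∅
  n12('ebc'): parent n11 fail=13; on 'c' 13 → fail=14;  out {2}∪{3}={2,3}
  n4('abdc'): parent n3 fail=5; on 'c' 5→0 → fail=0;  out {0}∪∅={0}
  n8('decb'): parent n7 fail=0; on 'b' 0 → fail=13;  out ∅∪∅=∅
  n9('decbc'): parent n8 fail=13; on 'c' 13 → fail=14;  out {1}∪{3}={1,3}

Text stream:
pos 0 'e': at 10
pos 1 'b': at 11
pos 2 'c': at 12  ** P2@[0:2],P3@[1:2]
pos 3 'b': at 13 ·f
pos 4 'c': at 14  ** P3@[3:4]
pos 5 'e': at 10 ·f
pos 6 'b': at 11
pos 7 'c': at 12  ** P2@[5:7],P3@[6:7]
pos 8 'd': at 5 ·f
pos 9 'e': at 6
pos 10 'c': at 7
pos 11 'b': at 8
pos 12 'c': at 9  ** P1@[8:12],P3@[11:12]
pos 13 'c': at 0 ·f
pos 14 'd': at 5
pos 15 'a': at 1 ·f
pos 16 'b': at 2
pos 17 'd': at 3
pos 18 'c': at 4  ** P0@[15:18]
pos 19 'c': at 0 ·f
pos 20 'a': at 1
pos 21 'd': at 5 ·f
pos 22 'c': at 0 ·f
pos 23 'c': at 0
pos 24 'a': at 1
pos 25 'a': at 1 ·f
pos 26 'b': at 2
pos 27 'd': at 3
pos 28 'c': at 4  ** P0@[25:28]
pos 29 'a': at 1 ·f
pos 30 'd': at 5 ·f
pos 31 'b': at 13 ·f
pos 32 'c': at 14  ** P3@[31:32]
pos 33 'b': at 13 ·f
pos 34 'e': at 10 ·f
pos 35 'c': at 0 ·f

Matches: [[2,2],[2,3],[4,3],[7,2],[7,3],[12,1],[12,3],[18,0],[28,0],[32,3]]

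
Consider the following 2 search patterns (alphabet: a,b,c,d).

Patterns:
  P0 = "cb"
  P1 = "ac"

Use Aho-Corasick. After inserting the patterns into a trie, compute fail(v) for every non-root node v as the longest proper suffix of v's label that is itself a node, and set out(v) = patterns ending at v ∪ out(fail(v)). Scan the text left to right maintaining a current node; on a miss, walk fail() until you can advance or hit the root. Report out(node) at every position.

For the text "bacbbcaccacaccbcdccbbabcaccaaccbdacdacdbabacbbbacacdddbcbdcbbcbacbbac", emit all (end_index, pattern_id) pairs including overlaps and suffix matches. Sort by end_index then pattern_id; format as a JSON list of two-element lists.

Build automaton:
Trie (insert patterns):
  n0 'ε': a→3 c→1
  n1 'c': b→2
  n2 'cb': ·  ←P0
  n3 'a': c→4
  n4 'ac': ·  ←P1

Failure links (BFS by depth):
  n1('c'): parent n0 fail=0; on 'c' 0 → fail=0;  out ∅∪∅=∅
  n3('a'): parent n0 fail=0; on 'a' 0 → fail=0;  out ∅∪∅=∅
  n2('cb'): parent n1 fail=0; on 'b' 0 → fail=0;  out {0}∪∅={0}
  n4('ac'): parent n3 fail=0; on 'c' 0 → fail=1;  out {1}∪∅={1}

Text stream:
pos 0 'b': at 0
pos 1 'a': at 3
pos 2 'c': at 4  → match P1@[1:2]
pos 3 'b': at 2 (via fail)  → match P0@[2:3]
pos 4 'b': at 0 (via fail)
pos 5 'c': at 1
pos 6 'a': at 3 (via fail)
pos 7 'c': at 4  → match P1@[6:7]
pos 8 'c': at 1 (via fail)
pos 9 'a': at 3 (via fail)
pos 10 'c': at 4  → match P1@[9:10]
pos 11 'a': at 3 (via fail)
pos 12 'c': at 4  → match P1@[11:12]
pos 13 'c': at 1 (via fail)
pos 14 'b': at 2  → match P0@[13:14]
pos 15 'c': at 1 (via fail)
pos 16 'd': at 0 (via fail)
pos 17 'c': at 1
pos 18 'c': at 1 (via fail)
pos 19 'b': at 2  → match P0@[18:19]
pos 20 'b': at 0 (via fail)
pos 21 'a': at 3
pos 22 'b': at 0 (via fail)
pos 23 'c': at 1
pos 24 'a': at 3 (via fail)
pos 25 'c': at 4  → match P1@[24:25]
pos 26 'c': at 1 (via fail)
pos 27 'a': at 3 (via fail)
pos 28 'a': at 3 (via fail)
pos 29 'c': at 4  → match P1@[28:29]
pos 30 'c': at 1 (via fail)
pos 31 'b': at 2  → match P0@[30:31]
pos 32 'd': at 0 (via fail)
pos 33 'a': at 3
pos 34 'c': at 4  → match P1@[33:34]
pos 35 'd': at 0 (via fail)
pos 36 'a': at 3
pos 37 'c': at 4  → match P1@[36:37]
pos 38 'd': at 0 (via fail)
pos 39 'b': at 0
pos 40 'a': at 3
pos 41 'b': at 0 (via fail)
pos 42 'a': at 3
pos 43 'c': at 4  → match P1@[42:43]
pos 44 'b': at 2 (via fail)  → match P0@[43:44]
pos 45 'b': at 0 (via fail)
pos 46 'b': at 0
pos 47 'a': at 3
pos 48 'c': at 4  → match P1@[47:48]
pos 49 'a': at 3 (via fail)
pos 50 'c': at 4  → match P1@[49:50]
pos 51 'd': at 0 (via fail)
pos 52 'd': at 0
pos 53 'd': at 0
pos 54 'b': at 0
pos 55 'c': at 1
pos 56 'b': at 2  → match P0@[55:56]
pos 57 'd': at 0 (via fail)
pos 58 'c': at 1
pos 59 'b': at 2  → match P0@[58:59]
pos 60 'b': at 0 (via fail)
pos 61 'c': at 1
pos 62 'b': at 2  → match P0@[61:62]
pos 63 'a': at 3 (via fail)
pos 64 'c': at 4  → match P1@[63:64]
pos 65 'b': at 2 (via fail)  → match P0@[64:65]
pos 66 'b': at 0 (via fail)
pos 67 'a': at 3
pos 68 'c': at 4  → match P1@[67:68]

Result: [[2,1],[3,0],[7,1],[10,1],[12,1],[14,0],[19,0],[25,1],[29,1],[31,0],[34,1],[37,1],[43,1],[44,0],[48,1],[50,1],[56,0],[59,0],[62,0],[64,1],[65,0],[68,1]]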